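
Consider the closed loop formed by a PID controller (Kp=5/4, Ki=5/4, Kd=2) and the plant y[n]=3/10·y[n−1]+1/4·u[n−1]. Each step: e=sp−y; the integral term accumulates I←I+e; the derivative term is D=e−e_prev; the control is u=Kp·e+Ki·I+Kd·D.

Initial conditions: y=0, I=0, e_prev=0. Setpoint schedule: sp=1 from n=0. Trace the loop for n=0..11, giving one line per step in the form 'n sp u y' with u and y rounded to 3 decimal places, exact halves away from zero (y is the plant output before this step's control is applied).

0 1 4.500 0.000
1 1 -1.313 1.125
2 1 5.802 0.009
3 1 -1.689 1.453
4 1 7.110 0.014
5 1 -2.491 1.782
6 1 8.482 -0.088
7 1 -3.718 2.094
8 1 10.058 -0.301
9 1 -5.370 2.424
10 1 11.978 -0.615
11 1 -7.495 2.810

(exact arithmetic carried between steps; '≈' marks a value shown rounded to 6 d.p. or computed from one; I and e_prev carry over from the previous line; the table rounds u and y to 3 d.p., halves away from zero)
n=0: y=0, sp=1, e=sp−y=1; I=1, D=e−e_prev=1; u=5/4·1+5/4·1+2·1=4.5; next y=3/10·0+1/4·4.5=1.125
n=1: y=1.125, sp=1, e=sp−y=-0.125; I=0.875, D=e−e_prev=-1.125; u=5/4·(-0.125)+5/4·0.875+2·(-1.125)=-1.3125; next y=3/10·1.125+1/4·(-1.3125)=0.009375
n=2: y=0.009375, sp=1, e=sp−y=0.990625; I=1.865625, D=e−e_prev=1.115625; u=5/4·0.990625+5/4·1.865625+2·1.115625≈5.801563; next y=3/10·0.009375+1/4·5.801563≈1.453203
n=3: y≈1.453203, sp=1, e=sp−y≈-0.453203; I≈1.412422, D=e−e_prev≈-1.443828; u=5/4·(-0.453203)+5/4·1.412422+2·(-1.443828)≈-1.688633; next y=3/10·1.453203+1/4·(-1.688633)≈0.013803
n=4: y≈0.013803, sp=1, e=sp−y≈0.986197; I≈2.398619, D=e−e_prev≈1.439400; u=5/4·0.986197+5/4·2.398619+2·1.439400≈7.109821; next y=3/10·0.013803+1/4·7.109821≈1.781596
n=5: y≈1.781596, sp=1, e=sp−y≈-0.781596; I≈1.617023, D=e−e_prev≈-1.767793; u=5/4·(-0.781596)+5/4·1.617023+2·(-1.767793)≈-2.491303; next y=3/10·1.781596+1/4·(-2.491303)≈-0.088347
n=6: y≈-0.088347, sp=1, e=sp−y≈1.088347; I≈2.705370, D=e−e_prev≈1.869943; u=5/4·1.088347+5/4·2.705370+2·1.869943≈8.482032; next y=3/10·(-0.088347)+1/4·8.482032≈2.094004
n=7: y≈2.094004, sp=1, e=sp−y≈-1.094004; I≈1.611366, D=e−e_prev≈-2.182351; u=5/4·(-1.094004)+5/4·1.611366+2·(-2.182351)≈-3.718000; next y=3/10·2.094004+1/4·(-3.718000)≈-0.301299
n=8: y≈-0.301299, sp=1, e=sp−y≈1.301299; I≈2.912665, D=e−e_prev≈2.395303; u=5/4·1.301299+5/4·2.912665+2·2.395303≈10.058060; next y=3/10·(-0.301299)+1/4·10.058060≈2.424125
n=9: y≈2.424125, sp=1, e=sp−y≈-1.424125; I≈1.488539, D=e−e_prev≈-2.725424; u=5/4·(-1.424125)+5/4·1.488539+2·(-2.725424)≈-5.370330; next y=3/10·2.424125+1/4·(-5.370330)≈-0.615345
n=10: y≈-0.615345, sp=1, e=sp−y≈1.615345; I≈3.103884, D=e−e_prev≈3.039470; u=5/4·1.615345+5/4·3.103884+2·3.039470≈11.977977; next y=3/10·(-0.615345)+1/4·11.977977≈2.809891
n=11: y≈2.809891, sp=1, e=sp−y≈-1.809891; I≈1.293994, D=e−e_prev≈-3.425236; u=5/4·(-1.809891)+5/4·1.293994+2·(-3.425236)≈-7.495343; next y=3/10·2.809891+1/4·(-7.495343)≈-1.030869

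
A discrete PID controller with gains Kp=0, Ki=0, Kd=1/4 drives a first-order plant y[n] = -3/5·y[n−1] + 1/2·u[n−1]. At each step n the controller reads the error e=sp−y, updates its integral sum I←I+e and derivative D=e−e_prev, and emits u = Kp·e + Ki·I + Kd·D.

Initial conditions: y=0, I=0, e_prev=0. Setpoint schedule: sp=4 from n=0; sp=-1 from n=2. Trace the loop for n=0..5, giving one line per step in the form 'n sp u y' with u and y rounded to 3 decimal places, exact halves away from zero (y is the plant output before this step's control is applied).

(exact arithmetic carried between steps; '≈' marks a value shown rounded to 6 d.p. or computed from one; I and e_prev carry over from the previous line; the table rounds u and y to 3 d.p., halves away from zero)
n=0: y=0, sp=4, e=sp−y=4; I=4, D=e−e_prev=4; u=0·4+0·4+1/4·4=1; next y=-3/5·0+1/2·1=0.5
n=1: y=0.5, sp=4, e=sp−y=3.5; I=7.5, D=e−e_prev=-0.5; u=0·3.5+0·7.5+1/4·(-0.5)=-0.125; next y=-3/5·0.5+1/2·(-0.125)=-0.3625
n=2: y=-0.3625, sp=-1, e=sp−y=-0.6375; I=6.8625, D=e−e_prev=-4.1375; u=0·(-0.6375)+0·6.8625+1/4·(-4.1375)=-1.034375; next y=-3/5·(-0.3625)+1/2·(-1.034375)≈-0.299688
n=3: y≈-0.299688, sp=-1, e=sp−y≈-0.700313; I≈6.162188, D=e−e_prev≈-0.062813; u=0·(-0.700313)+0·6.162188+1/4·(-0.062813)≈-0.015703; next y=-3/5·(-0.299688)+1/2·(-0.015703)≈0.171961
n=4: y≈0.171961, sp=-1, e=sp−y≈-1.171961; I≈4.990227, D=e−e_prev≈-0.471648; u=0·(-1.171961)+0·4.990227+1/4·(-0.471648)≈-0.117912; next y=-3/5·0.171961+1/2·(-0.117912)≈-0.162133
n=5: y≈-0.162133, sp=-1, e=sp−y≈-0.837867; I≈4.152359, D=e−e_prev≈0.334094; u=0·(-0.837867)+0·4.152359+1/4·0.334094≈0.083523; next y=-3/5·(-0.162133)+1/2·0.083523≈0.139041

0 4 1.000 0.000
1 4 -0.125 0.500
2 -1 -1.034 -0.363
3 -1 -0.016 -0.300
4 -1 -0.118 0.172
5 -1 0.084 -0.162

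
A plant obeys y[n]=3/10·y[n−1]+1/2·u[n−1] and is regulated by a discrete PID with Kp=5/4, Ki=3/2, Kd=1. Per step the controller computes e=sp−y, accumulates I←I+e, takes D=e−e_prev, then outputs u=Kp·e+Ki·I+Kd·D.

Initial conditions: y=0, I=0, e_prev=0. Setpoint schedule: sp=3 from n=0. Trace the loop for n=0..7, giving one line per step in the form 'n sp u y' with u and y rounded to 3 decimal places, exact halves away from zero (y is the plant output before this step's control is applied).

(exact arithmetic carried between steps; '≈' marks a value shown rounded to 6 d.p. or computed from one; I and e_prev carry over from the previous line; the table rounds u and y to 3 d.p., halves away from zero)
n=0: y=0, sp=3, e=sp−y=3; I=3, D=e−e_prev=3; u=5/4·3+3/2·3+1·3=11.25; next y=3/10·0+1/2·11.25=5.625
n=1: y=5.625, sp=3, e=sp−y=-2.625; I=0.375, D=e−e_prev=-5.625; u=5/4·(-2.625)+3/2·0.375+1·(-5.625)=-8.34375; next y=3/10·5.625+1/2·(-8.34375)=-2.484375
n=2: y=-2.484375, sp=3, e=sp−y=5.484375; I=5.859375, D=e−e_prev=8.109375; u=5/4·5.484375+3/2·5.859375+1·8.109375≈23.753906; next y=3/10·(-2.484375)+1/2·23.753906≈11.131641
n=3: y≈11.131641, sp=3, e=sp−y≈-8.131641; I≈-2.272266, D=e−e_prev≈-13.616016; u=5/4·(-8.131641)+3/2·(-2.272266)+1·(-13.616016)≈-27.188965; next y=3/10·11.131641+1/2·(-27.188965)≈-10.254990
n=4: y≈-10.254990, sp=3, e=sp−y≈13.254990; I≈10.982725, D=e−e_prev≈21.386631; u=5/4·13.254990+3/2·10.982725+1·21.386631≈54.429456; next y=3/10·(-10.254990)+1/2·54.429456≈24.138231
n=5: y≈24.138231, sp=3, e=sp−y≈-21.138231; I≈-10.155506, D=e−e_prev≈-34.393221; u=5/4·(-21.138231)+3/2·(-10.155506)+1·(-34.393221)≈-76.049268; next y=3/10·24.138231+1/2·(-76.049268)≈-30.783165
n=6: y≈-30.783165, sp=3, e=sp−y≈33.783165; I≈23.627659, D=e−e_prev≈54.921396; u=5/4·33.783165+3/2·23.627659+1·54.921396≈132.591840; next y=3/10·(-30.783165)+1/2·132.591840≈57.060971
n=7: y≈57.060971, sp=3, e=sp−y≈-54.060971; I≈-30.433312, D=e−e_prev≈-87.844136; u=5/4·(-54.060971)+3/2·(-30.433312)+1·(-87.844136)≈-201.070317; next y=3/10·57.060971+1/2·(-201.070317)≈-83.416867

0 3 11.250 0.000
1 3 -8.344 5.625
2 3 23.754 -2.484
3 3 -27.189 11.132
4 3 54.429 -10.255
5 3 -76.049 24.138
6 3 132.592 -30.783
7 3 -201.070 57.061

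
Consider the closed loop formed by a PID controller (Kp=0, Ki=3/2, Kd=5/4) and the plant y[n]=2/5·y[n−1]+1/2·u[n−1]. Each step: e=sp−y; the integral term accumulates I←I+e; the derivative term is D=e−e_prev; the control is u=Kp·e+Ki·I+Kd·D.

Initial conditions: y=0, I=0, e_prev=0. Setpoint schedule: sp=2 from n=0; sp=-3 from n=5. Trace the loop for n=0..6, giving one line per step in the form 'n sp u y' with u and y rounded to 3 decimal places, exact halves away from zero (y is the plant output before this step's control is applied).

(exact arithmetic carried between steps; '≈' marks a value shown rounded to 6 d.p. or computed from one; I and e_prev carry over from the previous line; the table rounds u and y to 3 d.p., halves away from zero)
n=0: y=0, sp=2, e=sp−y=2; I=2, D=e−e_prev=2; u=0·2+3/2·2+5/4·2=5.5; next y=2/5·0+1/2·5.5=2.75
n=1: y=2.75, sp=2, e=sp−y=-0.75; I=1.25, D=e−e_prev=-2.75; u=0·(-0.75)+3/2·1.25+5/4·(-2.75)=-1.5625; next y=2/5·2.75+1/2·(-1.5625)=0.31875
n=2: y=0.31875, sp=2, e=sp−y=1.68125; I=2.93125, D=e−e_prev=2.43125; u=0·1.68125+3/2·2.93125+5/4·2.43125≈7.435938; next y=2/5·0.31875+1/2·7.435938≈3.845469
n=3: y≈3.845469, sp=2, e=sp−y≈-1.845469; I≈1.085781, D=e−e_prev≈-3.526719; u=0·(-1.845469)+3/2·1.085781+5/4·(-3.526719)≈-2.779727; next y=2/5·3.845469+1/2·(-2.779727)≈0.148324
n=4: y≈0.148324, sp=2, e=sp−y≈1.851676; I≈2.937457, D=e−e_prev≈3.697145; u=0·1.851676+3/2·2.937457+5/4·3.697145≈9.027616; next y=2/5·0.148324+1/2·9.027616≈4.573138
n=5: y≈4.573138, sp=-3, e=sp−y≈-7.573138; I≈-4.635681, D=e−e_prev≈-9.424814; u=0·(-7.573138)+3/2·(-4.635681)+5/4·(-9.424814)≈-18.734538; next y=2/5·4.573138+1/2·(-18.734538)≈-7.538014
n=6: y≈-7.538014, sp=-3, e=sp−y≈4.538014; I≈-0.097667, D=e−e_prev≈12.111152; u=0·4.538014+3/2·(-0.097667)+5/4·12.111152≈14.992439; next y=2/5·(-7.538014)+1/2·14.992439≈4.481014

0 2 5.500 0.000
1 2 -1.563 2.750
2 2 7.436 0.319
3 2 -2.780 3.845
4 2 9.028 0.148
5 -3 -18.735 4.573
6 -3 14.992 -7.538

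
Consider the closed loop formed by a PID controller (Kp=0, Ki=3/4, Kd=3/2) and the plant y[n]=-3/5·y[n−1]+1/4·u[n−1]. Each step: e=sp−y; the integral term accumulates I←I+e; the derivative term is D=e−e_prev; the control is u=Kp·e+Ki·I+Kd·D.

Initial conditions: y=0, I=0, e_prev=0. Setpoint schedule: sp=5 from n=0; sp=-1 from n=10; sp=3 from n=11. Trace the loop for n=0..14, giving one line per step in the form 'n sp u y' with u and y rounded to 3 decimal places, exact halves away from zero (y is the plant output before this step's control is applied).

0 5 11.250 0.000
1 5 1.172 2.813
2 5 16.497 -1.395
3 5 0.683 4.961
4 5 27.721 -2.806
5 5 -3.770 8.614
6 5 43.780 -6.111
7 5 -16.598 14.611
8 5 69.213 -12.916
9 5 -44.072 25.053
10 -1 99.324 -26.050
11 3 -90.193 40.461
12 3 171.871 -46.825
13 3 -186.936 71.063
14 3 299.825 -89.372

(exact arithmetic carried between steps; '≈' marks a value shown rounded to 6 d.p. or computed from one; I and e_prev carry over from the previous line; the table rounds u and y to 3 d.p., halves away from zero)
n=0: y=0, sp=5, e=sp−y=5; I=5, D=e−e_prev=5; u=0·5+3/4·5+3/2·5=11.25; next y=-3/5·0+1/4·11.25=2.8125
n=1: y=2.8125, sp=5, e=sp−y=2.1875; I=7.1875, D=e−e_prev=-2.8125; u=0·2.1875+3/4·7.1875+3/2·(-2.8125)=1.171875; next y=-3/5·2.8125+1/4·1.171875≈-1.394531
n=2: y≈-1.394531, sp=5, e=sp−y≈6.394531; I≈13.582031, D=e−e_prev≈4.207031; u=0·6.394531+3/4·13.582031+3/2·4.207031≈16.497070; next y=-3/5·(-1.394531)+1/4·16.497070≈4.960986
n=3: y≈4.960986, sp=5, e=sp−y≈0.039014; I≈13.621045, D=e−e_prev≈-6.355518; u=0·0.039014+3/4·13.621045+3/2·(-6.355518)≈0.682507; next y=-3/5·4.960986+1/4·0.682507≈-2.805965
n=4: y≈-2.805965, sp=5, e=sp−y≈7.805965; I≈21.427010, D=e−e_prev≈7.766951; u=0·7.805965+3/4·21.427010+3/2·7.766951≈27.720684; next y=-3/5·(-2.805965)+1/4·27.720684≈8.613750
n=5: y≈8.613750, sp=5, e=sp−y≈-3.613750; I≈17.813260, D=e−e_prev≈-11.419715; u=0·(-3.613750)+3/4·17.813260+3/2·(-11.419715)≈-3.769628; next y=-3/5·8.613750+1/4·(-3.769628)≈-6.110657
n=6: y≈-6.110657, sp=5, e=sp−y≈11.110657; I≈28.923917, D=e−e_prev≈14.724407; u=0·11.110657+3/4·28.923917+3/2·14.724407≈43.779548; next y=-3/5·(-6.110657)+1/4·43.779548≈14.611281
n=7: y≈14.611281, sp=5, e=sp−y≈-9.611281; I≈19.312636, D=e−e_prev≈-20.721938; u=0·(-9.611281)+3/4·19.312636+3/2·(-20.721938)≈-16.598431; next y=-3/5·14.611281+1/4·(-16.598431)≈-12.916376
n=8: y≈-12.916376, sp=5, e=sp−y≈17.916376; I≈37.229012, D=e−e_prev≈27.527658; u=0·17.916376+3/4·37.229012+3/2·27.527658≈69.213245; next y=-3/5·(-12.916376)+1/4·69.213245≈25.053137
n=9: y≈25.053137, sp=5, e=sp−y≈-20.053137; I≈17.175875, D=e−e_prev≈-37.969514; u=0·(-20.053137)+3/4·17.175875+3/2·(-37.969514)≈-44.072364; next y=-3/5·25.053137+1/4·(-44.072364)≈-26.049973
n=10: y≈-26.049973, sp=-1, e=sp−y≈25.049973; I≈42.225848, D=e−e_prev≈45.103111; u=0·25.049973+3/4·42.225848+3/2·45.103111≈99.324052; next y=-3/5·(-26.049973)+1/4·99.324052≈40.460997
n=11: y≈40.460997, sp=3, e=sp−y≈-37.460997; I≈4.764851, D=e−e_prev≈-62.510970; u=0·(-37.460997)+3/4·4.764851+3/2·(-62.510970)≈-90.192817; next y=-3/5·40.460997+1/4·(-90.192817)≈-46.824802
n=12: y≈-46.824802, sp=3, e=sp−y≈49.824802; I≈54.589654, D=e−e_prev≈87.285799; u=0·49.824802+3/4·54.589654+3/2·87.285799≈171.870939; next y=-3/5·(-46.824802)+1/4·171.870939≈71.062616
n=13: y≈71.062616, sp=3, e=sp−y≈-68.062616; I≈-13.472963, D=e−e_prev≈-117.887419; u=0·(-68.062616)+3/4·(-13.472963)+3/2·(-117.887419)≈-186.935850; next y=-3/5·71.062616+1/4·(-186.935850)≈-89.371532
n=14: y≈-89.371532, sp=3, e=sp−y≈92.371532; I≈78.898570, D=e−e_prev≈160.434149; u=0·92.371532+3/4·78.898570+3/2·160.434149≈299.825150; next y=-3/5·(-89.371532)+1/4·299.825150≈128.579207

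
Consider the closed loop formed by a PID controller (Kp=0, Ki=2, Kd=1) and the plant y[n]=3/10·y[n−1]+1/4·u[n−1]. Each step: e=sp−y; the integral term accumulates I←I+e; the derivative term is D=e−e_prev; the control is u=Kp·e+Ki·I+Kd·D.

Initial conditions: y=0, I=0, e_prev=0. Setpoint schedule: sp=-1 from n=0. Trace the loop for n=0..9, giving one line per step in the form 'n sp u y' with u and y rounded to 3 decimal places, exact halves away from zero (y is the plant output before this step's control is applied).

0 -1 -3.000 0.000
1 -1 -1.750 -0.750
2 -1 -3.263 -0.663
3 -1 -2.794 -1.014
4 -1 -3.152 -1.003
5 -1 -2.877 -1.089
6 -1 -2.914 -1.046
7 -1 -2.790 -1.042
8 -1 -2.798 -1.010
9 -1 -2.769 -1.003

(exact arithmetic carried between steps; '≈' marks a value shown rounded to 6 d.p. or computed from one; I and e_prev carry over from the previous line; the table rounds u and y to 3 d.p., halves away from zero)
n=0: y=0, sp=-1, e=sp−y=-1; I=-1, D=e−e_prev=-1; u=0·(-1)+2·(-1)+1·(-1)=-3; next y=3/10·0+1/4·(-3)=-0.75
n=1: y=-0.75, sp=-1, e=sp−y=-0.25; I=-1.25, D=e−e_prev=0.75; u=0·(-0.25)+2·(-1.25)+1·0.75=-1.75; next y=3/10·(-0.75)+1/4·(-1.75)=-0.6625
n=2: y=-0.6625, sp=-1, e=sp−y=-0.3375; I=-1.5875, D=e−e_prev=-0.0875; u=0·(-0.3375)+2·(-1.5875)+1·(-0.0875)=-3.2625; next y=3/10·(-0.6625)+1/4·(-3.2625)=-1.014375
n=3: y=-1.014375, sp=-1, e=sp−y=0.014375; I=-1.573125, D=e−e_prev=0.351875; u=0·0.014375+2·(-1.573125)+1·0.351875=-2.794375; next y=3/10·(-1.014375)+1/4·(-2.794375)≈-1.002906
n=4: y≈-1.002906, sp=-1, e=sp−y≈0.002906; I≈-1.570219, D=e−e_prev≈-0.011469; u=0·0.002906+2·(-1.570219)+1·(-0.011469)≈-3.151906; next y=3/10·(-1.002906)+1/4·(-3.151906)≈-1.088848
n=5: y≈-1.088848, sp=-1, e=sp−y≈0.088848; I≈-1.481370, D=e−e_prev≈0.085942; u=0·0.088848+2·(-1.481370)+1·0.085942≈-2.876798; next y=3/10·(-1.088848)+1/4·(-2.876798)≈-1.045854
n=6: y≈-1.045854, sp=-1, e=sp−y≈0.045854; I≈-1.435516, D=e−e_prev≈-0.042994; u=0·0.045854+2·(-1.435516)+1·(-0.042994)≈-2.914027; next y=3/10·(-1.045854)+1/4·(-2.914027)≈-1.042263
n=7: y≈-1.042263, sp=-1, e=sp−y≈0.042263; I≈-1.393253, D=e−e_prev≈-0.003591; u=0·0.042263+2·(-1.393253)+1·(-0.003591)≈-2.790098; next y=3/10·(-1.042263)+1/4·(-2.790098)≈-1.010203
n=8: y≈-1.010203, sp=-1, e=sp−y≈0.010203; I≈-1.383050, D=e−e_prev≈-0.032060; u=0·0.010203+2·(-1.383050)+1·(-0.032060)≈-2.798159; next y=3/10·(-1.010203)+1/4·(-2.798159)≈-1.002601
n=9: y≈-1.002601, sp=-1, e=sp−y≈0.002601; I≈-1.380449, D=e−e_prev≈-0.007602; u=0·0.002601+2·(-1.380449)+1·(-0.007602)≈-2.768501; next y=3/10·(-1.002601)+1/4·(-2.768501)≈-0.992905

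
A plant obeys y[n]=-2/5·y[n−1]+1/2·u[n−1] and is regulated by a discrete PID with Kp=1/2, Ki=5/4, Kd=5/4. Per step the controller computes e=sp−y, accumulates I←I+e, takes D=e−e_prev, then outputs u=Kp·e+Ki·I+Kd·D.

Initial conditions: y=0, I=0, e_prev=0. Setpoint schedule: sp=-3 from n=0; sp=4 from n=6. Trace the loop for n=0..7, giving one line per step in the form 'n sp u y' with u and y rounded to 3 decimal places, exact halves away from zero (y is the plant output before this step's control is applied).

(exact arithmetic carried between steps; '≈' marks a value shown rounded to 6 d.p. or computed from one; I and e_prev carry over from the previous line; the table rounds u and y to 3 d.p., halves away from zero)
n=0: y=0, sp=-3, e=sp−y=-3; I=-3, D=e−e_prev=-3; u=1/2·(-3)+5/4·(-3)+5/4·(-3)=-9; next y=-2/5·0+1/2·(-9)=-4.5
n=1: y=-4.5, sp=-3, e=sp−y=1.5; I=-1.5, D=e−e_prev=4.5; u=1/2·1.5+5/4·(-1.5)+5/4·4.5=4.5; next y=-2/5·(-4.5)+1/2·4.5=4.05
n=2: y=4.05, sp=-3, e=sp−y=-7.05; I=-8.55, D=e−e_prev=-8.55; u=1/2·(-7.05)+5/4·(-8.55)+5/4·(-8.55)=-24.9; next y=-2/5·4.05+1/2·(-24.9)=-14.07
n=3: y=-14.07, sp=-3, e=sp−y=11.07; I=2.52, D=e−e_prev=18.12; u=1/2·11.07+5/4·2.52+5/4·18.12=31.335; next y=-2/5·(-14.07)+1/2·31.335=21.2955
n=4: y=21.2955, sp=-3, e=sp−y=-24.2955; I=-21.7755, D=e−e_prev=-35.3655; u=1/2·(-24.2955)+5/4·(-21.7755)+5/4·(-35.3655)=-83.574; next y=-2/5·21.2955+1/2·(-83.574)=-50.3052
n=5: y=-50.3052, sp=-3, e=sp−y=47.3052; I=25.5297, D=e−e_prev=71.6007; u=1/2·47.3052+5/4·25.5297+5/4·71.6007=145.0656; next y=-2/5·(-50.3052)+1/2·145.0656=92.65488
n=6: y=92.65488, sp=4, e=sp−y=-88.65488; I=-63.12518, D=e−e_prev=-135.96008; u=1/2·(-88.65488)+5/4·(-63.12518)+5/4·(-135.96008)=-293.184015; next y=-2/5·92.65488+1/2·(-293.184015)≈-183.653960
n=7: y≈-183.653960, sp=4, e=sp−y≈187.653960; I≈124.528780, D=e−e_prev≈276.308840; u=1/2·187.653960+5/4·124.528780+5/4·276.308840≈594.874004; next y=-2/5·(-183.653960)+1/2·594.874004≈370.898586

0 -3 -9.000 0.000
1 -3 4.500 -4.500
2 -3 -24.900 4.050
3 -3 31.335 -14.070
4 -3 -83.574 21.296
5 -3 145.066 -50.305
6 4 -293.184 92.655
7 4 594.874 -183.654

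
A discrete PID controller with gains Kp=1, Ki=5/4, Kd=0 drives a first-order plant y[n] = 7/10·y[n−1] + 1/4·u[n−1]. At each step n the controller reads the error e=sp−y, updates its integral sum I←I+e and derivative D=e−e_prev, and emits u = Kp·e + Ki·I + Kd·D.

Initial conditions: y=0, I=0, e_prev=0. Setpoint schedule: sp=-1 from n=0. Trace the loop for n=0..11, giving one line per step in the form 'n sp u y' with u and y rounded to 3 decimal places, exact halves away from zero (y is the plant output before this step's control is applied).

(exact arithmetic carried between steps; '≈' marks a value shown rounded to 6 d.p. or computed from one; I and e_prev carry over from the previous line; the table rounds u and y to 3 d.p., halves away from zero)
n=0: y=0, sp=-1, e=sp−y=-1; I=-1, D=e−e_prev=-1; u=1·(-1)+5/4·(-1)+0·(-1)=-2.25; next y=7/10·0+1/4·(-2.25)=-0.5625
n=1: y=-0.5625, sp=-1, e=sp−y=-0.4375; I=-1.4375, D=e−e_prev=0.5625; u=1·(-0.4375)+5/4·(-1.4375)+0·0.5625=-2.234375; next y=7/10·(-0.5625)+1/4·(-2.234375)≈-0.952344
n=2: y≈-0.952344, sp=-1, e=sp−y≈-0.047656; I≈-1.485156, D=e−e_prev≈0.389844; u=1·(-0.047656)+5/4·(-1.485156)+0·0.389844≈-1.904102; next y=7/10·(-0.952344)+1/4·(-1.904102)≈-1.142666
n=3: y≈-1.142666, sp=-1, e=sp−y≈0.142666; I≈-1.342490, D=e−e_prev≈0.190322; u=1·0.142666+5/4·(-1.342490)+0·0.190322≈-1.535447; next y=7/10·(-1.142666)+1/4·(-1.535447)≈-1.183728
n=4: y≈-1.183728, sp=-1, e=sp−y≈0.183728; I≈-1.158762, D=e−e_prev≈0.041062; u=1·0.183728+5/4·(-1.158762)+0·0.041062≈-1.264725; next y=7/10·(-1.183728)+1/4·(-1.264725)≈-1.144791
n=5: y≈-1.144791, sp=-1, e=sp−y≈0.144791; I≈-1.013972, D=e−e_prev≈-0.038937; u=1·0.144791+5/4·(-1.013972)+0·(-0.038937)≈-1.122674; next y=7/10·(-1.144791)+1/4·(-1.122674)≈-1.082022
n=6: y≈-1.082022, sp=-1, e=sp−y≈0.082022; I≈-0.931950, D=e−e_prev≈-0.062769; u=1·0.082022+5/4·(-0.931950)+0·(-0.062769)≈-1.082915; next y=7/10·(-1.082022)+1/4·(-1.082915)≈-1.028144
n=7: y≈-1.028144, sp=-1, e=sp−y≈0.028144; I≈-0.903805, D=e−e_prev≈-0.053878; u=1·0.028144+5/4·(-0.903805)+0·(-0.053878)≈-1.101613; next y=7/10·(-1.028144)+1/4·(-1.101613)≈-0.995104
n=8: y≈-0.995104, sp=-1, e=sp−y≈-0.004896; I≈-0.908701, D=e−e_prev≈-0.033040; u=1·(-0.004896)+5/4·(-0.908701)+0·(-0.033040)≈-1.140773; next y=7/10·(-0.995104)+1/4·(-1.140773)≈-0.981766
n=9: y≈-0.981766, sp=-1, e=sp−y≈-0.018234; I≈-0.926935, D=e−e_prev≈-0.013338; u=1·(-0.018234)+5/4·(-0.926935)+0·(-0.013338)≈-1.176903; next y=7/10·(-0.981766)+1/4·(-1.176903)≈-0.981462
n=10: y≈-0.981462, sp=-1, e=sp−y≈-0.018538; I≈-0.945473, D=e−e_prev≈-0.000304; u=1·(-0.018538)+5/4·(-0.945473)+0·(-0.000304)≈-1.200380; next y=7/10·(-0.981462)+1/4·(-1.200380)≈-0.987118
n=11: y≈-0.987118, sp=-1, e=sp−y≈-0.012882; I≈-0.958355, D=e−e_prev≈0.005656; u=1·(-0.012882)+5/4·(-0.958355)+0·0.005656≈-1.210825; next y=7/10·(-0.987118)+1/4·(-1.210825)≈-0.993689

0 -1 -2.250 0.000
1 -1 -2.234 -0.563
2 -1 -1.904 -0.952
3 -1 -1.535 -1.143
4 -1 -1.265 -1.184
5 -1 -1.123 -1.145
6 -1 -1.083 -1.082
7 -1 -1.102 -1.028
8 -1 -1.141 -0.995
9 -1 -1.177 -0.982
10 -1 -1.200 -0.981
11 -1 -1.211 -0.987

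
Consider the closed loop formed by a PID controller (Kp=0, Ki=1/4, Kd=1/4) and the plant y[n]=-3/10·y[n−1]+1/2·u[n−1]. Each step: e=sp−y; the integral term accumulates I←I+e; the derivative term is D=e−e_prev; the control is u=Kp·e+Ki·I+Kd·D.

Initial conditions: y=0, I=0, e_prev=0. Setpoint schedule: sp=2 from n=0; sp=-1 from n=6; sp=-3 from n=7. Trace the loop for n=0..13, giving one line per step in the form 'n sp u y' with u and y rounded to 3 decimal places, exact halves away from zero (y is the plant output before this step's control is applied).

0 2 1.000 0.000
1 2 0.750 0.500
2 2 1.388 0.225
3 2 1.562 0.626
4 2 2.022 0.593
5 2 2.246 0.833
6 -1 1.078 0.873
7 -3 0.667 0.277
8 -3 0.212 0.251
9 -3 -0.497 0.031
10 -3 -1.165 -0.258
11 -3 -1.799 -0.505
12 -3 -2.364 -0.748
13 -3 -2.883 -0.957

(exact arithmetic carried between steps; '≈' marks a value shown rounded to 6 d.p. or computed from one; I and e_prev carry over from the previous line; the table rounds u and y to 3 d.p., halves away from zero)
n=0: y=0, sp=2, e=sp−y=2; I=2, D=e−e_prev=2; u=0·2+1/4·2+1/4·2=1; next y=-3/10·0+1/2·1=0.5
n=1: y=0.5, sp=2, e=sp−y=1.5; I=3.5, D=e−e_prev=-0.5; u=0·1.5+1/4·3.5+1/4·(-0.5)=0.75; next y=-3/10·0.5+1/2·0.75=0.225
n=2: y=0.225, sp=2, e=sp−y=1.775; I=5.275, D=e−e_prev=0.275; u=0·1.775+1/4·5.275+1/4·0.275=1.3875; next y=-3/10·0.225+1/2·1.3875=0.62625
n=3: y=0.62625, sp=2, e=sp−y=1.37375; I=6.64875, D=e−e_prev=-0.40125; u=0·1.37375+1/4·6.64875+1/4·(-0.40125)=1.561875; next y=-3/10·0.62625+1/2·1.561875≈0.593063
n=4: y≈0.593063, sp=2, e=sp−y≈1.406938; I≈8.055688, D=e−e_prev≈0.033188; u=0·1.406938+1/4·8.055688+1/4·0.033188≈2.022219; next y=-3/10·0.593063+1/2·2.022219≈0.833191
n=5: y≈0.833191, sp=2, e=sp−y≈1.166809; I≈9.222497, D=e−e_prev≈-0.240128; u=0·1.166809+1/4·9.222497+1/4·(-0.240128)≈2.245592; next y=-3/10·0.833191+1/2·2.245592≈0.872839
n=6: y≈0.872839, sp=-1, e=sp−y≈-1.872839; I≈7.349658, D=e−e_prev≈-3.039648; u=0·(-1.872839)+1/4·7.349658+1/4·(-3.039648)≈1.077502; next y=-3/10·0.872839+1/2·1.077502≈0.276900
n=7: y≈0.276900, sp=-3, e=sp−y≈-3.276900; I≈4.072758, D=e−e_prev≈-1.404061; u=0·(-3.276900)+1/4·4.072758+1/4·(-1.404061)≈0.667174; next y=-3/10·0.276900+1/2·0.667174≈0.250517
n=8: y≈0.250517, sp=-3, e=sp−y≈-3.250517; I≈0.822241, D=e−e_prev≈0.026382; u=0·(-3.250517)+1/4·0.822241+1/4·0.026382≈0.212156; next y=-3/10·0.250517+1/2·0.212156≈0.030923
n=9: y≈0.030923, sp=-3, e=sp−y≈-3.030923; I≈-2.208682, D=e−e_prev≈0.219595; u=0·(-3.030923)+1/4·(-2.208682)+1/4·0.219595≈-0.497272; next y=-3/10·0.030923+1/2·(-0.497272)≈-0.257913
n=10: y≈-0.257913, sp=-3, e=sp−y≈-2.742087; I≈-4.950769, D=e−e_prev≈0.288835; u=0·(-2.742087)+1/4·(-4.950769)+1/4·0.288835≈-1.165483; next y=-3/10·(-0.257913)+1/2·(-1.165483)≈-0.505368
n=11: y≈-0.505368, sp=-3, e=sp−y≈-2.494632; I≈-7.445401, D=e−e_prev≈0.247455; u=0·(-2.494632)+1/4·(-7.445401)+1/4·0.247455≈-1.799486; next y=-3/10·(-0.505368)+1/2·(-1.799486)≈-0.748133
n=12: y≈-0.748133, sp=-3, e=sp−y≈-2.251867; I≈-9.697268, D=e−e_prev≈0.242765; u=0·(-2.251867)+1/4·(-9.697268)+1/4·0.242765≈-2.363626; next y=-3/10·(-0.748133)+1/2·(-2.363626)≈-0.957373
n=13: y≈-0.957373, sp=-3, e=sp−y≈-2.042627; I≈-11.739895, D=e−e_prev≈0.209240; u=0·(-2.042627)+1/4·(-11.739895)+1/4·0.209240≈-2.882664; next y=-3/10·(-0.957373)+1/2·(-2.882664)≈-1.154120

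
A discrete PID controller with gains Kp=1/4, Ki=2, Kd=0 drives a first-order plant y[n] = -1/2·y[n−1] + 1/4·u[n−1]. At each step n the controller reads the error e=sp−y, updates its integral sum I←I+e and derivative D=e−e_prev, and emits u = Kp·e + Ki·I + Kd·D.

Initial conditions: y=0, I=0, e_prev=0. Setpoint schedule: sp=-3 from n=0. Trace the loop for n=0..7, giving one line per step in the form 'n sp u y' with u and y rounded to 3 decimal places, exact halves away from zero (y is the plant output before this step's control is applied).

0 -3 -6.750 0.000
1 -3 -8.953 -1.688
2 -3 -12.237 -1.395
3 -3 -13.271 -2.362
4 -3 -15.054 -2.137
5 -3 -15.524 -2.695
6 -3 -16.498 -2.534
7 -3 -16.701 -2.858

(exact arithmetic carried between steps; '≈' marks a value shown rounded to 6 d.p. or computed from one; I and e_prev carry over from the previous line; the table rounds u and y to 3 d.p., halves away from zero)
n=0: y=0, sp=-3, e=sp−y=-3; I=-3, D=e−e_prev=-3; u=1/4·(-3)+2·(-3)+0·(-3)=-6.75; next y=-1/2·0+1/4·(-6.75)=-1.6875
n=1: y=-1.6875, sp=-3, e=sp−y=-1.3125; I=-4.3125, D=e−e_prev=1.6875; u=1/4·(-1.3125)+2·(-4.3125)+0·1.6875=-8.953125; next y=-1/2·(-1.6875)+1/4·(-8.953125)≈-1.394531
n=2: y≈-1.394531, sp=-3, e=sp−y≈-1.605469; I≈-5.917969, D=e−e_prev≈-0.292969; u=1/4·(-1.605469)+2·(-5.917969)+0·(-0.292969)≈-12.237305; next y=-1/2·(-1.394531)+1/4·(-12.237305)≈-2.362061
n=3: y≈-2.362061, sp=-3, e=sp−y≈-0.637939; I≈-6.555908, D=e−e_prev≈0.967529; u=1/4·(-0.637939)+2·(-6.555908)+0·0.967529≈-13.271301; next y=-1/2·(-2.362061)+1/4·(-13.271301)≈-2.136795
n=4: y≈-2.136795, sp=-3, e=sp−y≈-0.863205; I≈-7.419113, D=e−e_prev≈-0.225266; u=1/4·(-0.863205)+2·(-7.419113)+0·(-0.225266)≈-15.054028; next y=-1/2·(-2.136795)+1/4·(-15.054028)≈-2.695109
n=5: y≈-2.695109, sp=-3, e=sp−y≈-0.304891; I≈-7.724004, D=e−e_prev≈0.558314; u=1/4·(-0.304891)+2·(-7.724004)+0·0.558314≈-15.524230; next y=-1/2·(-2.695109)+1/4·(-15.524230)≈-2.533503
n=6: y≈-2.533503, sp=-3, e=sp−y≈-0.466497; I≈-8.190501, D=e−e_prev≈-0.161606; u=1/4·(-0.466497)+2·(-8.190501)+0·(-0.161606)≈-16.497626; next y=-1/2·(-2.533503)+1/4·(-16.497626)≈-2.857655
n=7: y≈-2.857655, sp=-3, e=sp−y≈-0.142345; I≈-8.332846, D=e−e_prev≈0.324152; u=1/4·(-0.142345)+2·(-8.332846)+0·0.324152≈-16.701278; next y=-1/2·(-2.857655)+1/4·(-16.701278)≈-2.746492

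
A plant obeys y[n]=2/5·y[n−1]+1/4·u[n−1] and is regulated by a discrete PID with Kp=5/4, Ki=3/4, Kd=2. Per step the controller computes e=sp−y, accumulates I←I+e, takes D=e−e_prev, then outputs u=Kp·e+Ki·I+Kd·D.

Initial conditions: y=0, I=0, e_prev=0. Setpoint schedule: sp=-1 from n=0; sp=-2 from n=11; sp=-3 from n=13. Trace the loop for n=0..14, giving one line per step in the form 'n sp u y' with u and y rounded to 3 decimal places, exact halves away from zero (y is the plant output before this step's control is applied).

0 -1 -4.000 0.000
1 -1 1.250 -1.000
2 -1 -4.400 -0.088
3 -1 0.931 -1.135
4 -1 -4.718 -0.221
5 -1 0.712 -1.268
6 -1 -4.935 -0.329
7 -1 0.584 -1.366
8 -1 -5.076 -0.400
9 -1 0.521 -1.429
10 -1 -5.166 -0.441
11 -2 -3.503 -1.468
12 -2 -3.975 -1.463
13 -3 -7.904 -1.579
14 -3 -3.087 -2.608

(exact arithmetic carried between steps; '≈' marks a value shown rounded to 6 d.p. or computed from one; I and e_prev carry over from the previous line; the table rounds u and y to 3 d.p., halves away from zero)
n=0: y=0, sp=-1, e=sp−y=-1; I=-1, D=e−e_prev=-1; u=5/4·(-1)+3/4·(-1)+2·(-1)=-4; next y=2/5·0+1/4·(-4)=-1
n=1: y=-1, sp=-1, e=sp−y=0; I=-1, D=e−e_prev=1; u=5/4·0+3/4·(-1)+2·1=1.25; next y=2/5·(-1)+1/4·1.25=-0.0875
n=2: y=-0.0875, sp=-1, e=sp−y=-0.9125; I=-1.9125, D=e−e_prev=-0.9125; u=5/4·(-0.9125)+3/4·(-1.9125)+2·(-0.9125)=-4.4; next y=2/5·(-0.0875)+1/4·(-4.4)=-1.135
n=3: y=-1.135, sp=-1, e=sp−y=0.135; I=-1.7775, D=e−e_prev=1.0475; u=5/4·0.135+3/4·(-1.7775)+2·1.0475=0.930625; next y=2/5·(-1.135)+1/4·0.930625≈-0.221344
n=4: y≈-0.221344, sp=-1, e=sp−y≈-0.778656; I≈-2.556156, D=e−e_prev≈-0.913656; u=5/4·(-0.778656)+3/4·(-2.556156)+2·(-0.913656)≈-4.71775; next y=2/5·(-0.221344)+1/4·(-4.71775)≈-1.267975
n=5: y=-1.267975, sp=-1, e=sp−y=0.267975; I≈-2.288181, D=e−e_prev≈1.046631; u=5/4·0.267975+3/4·(-2.288181)+2·1.046631≈0.712095; next y=2/5·(-1.267975)+1/4·0.712095≈-0.329166
n=6: y≈-0.329166, sp=-1, e=sp−y≈-0.670834; I≈-2.959015, D=e−e_prev≈-0.938809; u=5/4·(-0.670834)+3/4·(-2.959015)+2·(-0.938809)≈-4.935421; next y=2/5·(-0.329166)+1/4·(-4.935421)≈-1.365522
n=7: y≈-1.365522, sp=-1, e=sp−y≈0.365522; I≈-2.593493, D=e−e_prev≈1.036356; u=5/4·0.365522+3/4·(-2.593493)+2·1.036356≈0.584493; next y=2/5·(-1.365522)+1/4·0.584493≈-0.400085
n=8: y≈-0.400085, sp=-1, e=sp−y≈-0.599915; I≈-3.193408, D=e−e_prev≈-0.965436; u=5/4·(-0.599915)+3/4·(-3.193408)+2·(-0.965436)≈-5.075822; next y=2/5·(-0.400085)+1/4·(-5.075822)≈-1.428990
n=9: y≈-1.428990, sp=-1, e=sp−y≈0.428990; I≈-2.764418, D=e−e_prev≈1.028904; u=5/4·0.428990+3/4·(-2.764418)+2·1.028904≈0.520732; next y=2/5·(-1.428990)+1/4·0.520732≈-0.441413
n=10: y≈-0.441413, sp=-1, e=sp−y≈-0.558587; I≈-3.323005, D=e−e_prev≈-0.987577; u=5/4·(-0.558587)+3/4·(-3.323005)+2·(-0.987577)≈-5.165642; next y=2/5·(-0.441413)+1/4·(-5.165642)≈-1.467976
n=11: y≈-1.467976, sp=-2, e=sp−y≈-0.532024; I≈-3.855030, D=e−e_prev≈0.026563; u=5/4·(-0.532024)+3/4·(-3.855030)+2·0.026563≈-3.503178; next y=2/5·(-1.467976)+1/4·(-3.503178)≈-1.462985
n=12: y≈-1.462985, sp=-2, e=sp−y≈-0.537015; I≈-4.392045, D=e−e_prev≈-0.004991; u=5/4·(-0.537015)+3/4·(-4.392045)+2·(-0.004991)≈-3.975285; next y=2/5·(-1.462985)+1/4·(-3.975285)≈-1.579015
n=13: y≈-1.579015, sp=-3, e=sp−y≈-1.420985; I≈-5.813030, D=e−e_prev≈-0.883970; u=5/4·(-1.420985)+3/4·(-5.813030)+2·(-0.883970)≈-7.903943; next y=2/5·(-1.579015)+1/4·(-7.903943)≈-2.607592
n=14: y≈-2.607592, sp=-3, e=sp−y≈-0.392408; I≈-6.205438, D=e−e_prev≈1.028577; u=5/4·(-0.392408)+3/4·(-6.205438)+2·1.028577≈-3.087436; next y=2/5·(-2.607592)+1/4·(-3.087436)≈-1.814896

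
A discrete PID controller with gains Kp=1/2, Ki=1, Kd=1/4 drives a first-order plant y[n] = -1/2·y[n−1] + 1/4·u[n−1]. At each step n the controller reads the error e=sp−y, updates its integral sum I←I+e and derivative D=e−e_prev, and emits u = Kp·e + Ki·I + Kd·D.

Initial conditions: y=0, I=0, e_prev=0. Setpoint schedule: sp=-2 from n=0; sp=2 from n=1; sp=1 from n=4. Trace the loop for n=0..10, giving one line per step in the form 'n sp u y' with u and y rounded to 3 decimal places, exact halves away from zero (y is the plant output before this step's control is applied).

0 -2 -3.500 0.000
1 2 3.531 -0.875
2 2 1.346 1.320
3 2 5.451 -0.324
4 1 2.379 1.525
5 1 5.528 -0.168
6 1 3.414 1.466
7 1 5.711 0.121
8 1 4.072 1.367
9 1 5.824 0.334
10 1 4.561 1.289

(exact arithmetic carried between steps; '≈' marks a value shown rounded to 6 d.p. or computed from one; I and e_prev carry over from the previous line; the table rounds u and y to 3 d.p., halves away from zero)
n=0: y=0, sp=-2, e=sp−y=-2; I=-2, D=e−e_prev=-2; u=1/2·(-2)+1·(-2)+1/4·(-2)=-3.5; next y=-1/2·0+1/4·(-3.5)=-0.875
n=1: y=-0.875, sp=2, e=sp−y=2.875; I=0.875, D=e−e_prev=4.875; u=1/2·2.875+1·0.875+1/4·4.875=3.53125; next y=-1/2·(-0.875)+1/4·3.53125≈1.320313
n=2: y≈1.320313, sp=2, e=sp−y≈0.679688; I≈1.554688, D=e−e_prev≈-2.195313; u=1/2·0.679688+1·1.554688+1/4·(-2.195313)≈1.345703; next y=-1/2·1.320313+1/4·1.345703≈-0.323730
n=3: y≈-0.323730, sp=2, e=sp−y≈2.323730; I≈3.878418, D=e−e_prev≈1.644043; u=1/2·2.323730+1·3.878418+1/4·1.644043≈5.451294; next y=-1/2·(-0.323730)+1/4·5.451294≈1.524689
n=4: y≈1.524689, sp=1, e=sp−y≈-0.524689; I≈3.353729, D=e−e_prev≈-2.848419; u=1/2·(-0.524689)+1·3.353729+1/4·(-2.848419)≈2.379280; next y=-1/2·1.524689+1/4·2.379280≈-0.167524
n=5: y≈-0.167524, sp=1, e=sp−y≈1.167524; I≈4.521254, D=e−e_prev≈1.692213; u=1/2·1.167524+1·4.521254+1/4·1.692213≈5.528069; next y=-1/2·(-0.167524)+1/4·5.528069≈1.465779
n=6: y≈1.465779, sp=1, e=sp−y≈-0.465779; I≈4.055474, D=e−e_prev≈-1.633304; u=1/2·(-0.465779)+1·4.055474+1/4·(-1.633304)≈3.414259; next y=-1/2·1.465779+1/4·3.414259≈0.120675
n=7: y≈0.120675, sp=1, e=sp−y≈0.879325; I≈4.934799, D=e−e_prev≈1.345105; u=1/2·0.879325+1·4.934799+1/4·1.345105≈5.710738; next y=-1/2·0.120675+1/4·5.710738≈1.367347
n=8: y≈1.367347, sp=1, e=sp−y≈-0.367347; I≈4.567452, D=e−e_prev≈-1.246672; u=1/2·(-0.367347)+1·4.567452+1/4·(-1.246672)≈4.072111; next y=-1/2·1.367347+1/4·4.072111≈0.334354
n=9: y≈0.334354, sp=1, e=sp−y≈0.665646; I≈5.233098, D=e−e_prev≈1.032993; u=1/2·0.665646+1·5.233098+1/4·1.032993≈5.824169; next y=-1/2·0.334354+1/4·5.824169≈1.288865
n=10: y≈1.288865, sp=1, e=sp−y≈-0.288865; I≈4.944233, D=e−e_prev≈-0.954511; u=1/2·(-0.288865)+1·4.944233+1/4·(-0.954511)≈4.561172; next y=-1/2·1.288865+1/4·4.561172≈0.495861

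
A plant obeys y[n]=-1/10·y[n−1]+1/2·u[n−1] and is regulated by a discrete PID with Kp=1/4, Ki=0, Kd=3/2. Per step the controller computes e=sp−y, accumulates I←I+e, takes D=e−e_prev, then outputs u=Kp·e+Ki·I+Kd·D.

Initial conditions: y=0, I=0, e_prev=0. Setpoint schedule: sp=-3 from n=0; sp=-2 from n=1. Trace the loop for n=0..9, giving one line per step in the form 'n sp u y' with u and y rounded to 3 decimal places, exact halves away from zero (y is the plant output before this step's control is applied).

(exact arithmetic carried between steps; '≈' marks a value shown rounded to 6 d.p. or computed from one; I and e_prev carry over from the previous line; the table rounds u and y to 3 d.p., halves away from zero)
n=0: y=0, sp=-3, e=sp−y=-3; I=-3, D=e−e_prev=-3; u=1/4·(-3)+0·(-3)+3/2·(-3)=-5.25; next y=-1/10·0+1/2·(-5.25)=-2.625
n=1: y=-2.625, sp=-2, e=sp−y=0.625; I=-2.375, D=e−e_prev=3.625; u=1/4·0.625+0·(-2.375)+3/2·3.625=5.59375; next y=-1/10·(-2.625)+1/2·5.59375=3.059375
n=2: y=3.059375, sp=-2, e=sp−y=-5.059375; I=-7.434375, D=e−e_prev=-5.684375; u=1/4·(-5.059375)+0·(-7.434375)+3/2·(-5.684375)≈-9.791406; next y=-1/10·3.059375+1/2·(-9.791406)≈-5.201641
n=3: y≈-5.201641, sp=-2, e=sp−y≈3.201641; I≈-4.232734, D=e−e_prev≈8.261016; u=1/4·3.201641+0·(-4.232734)+3/2·8.261016≈13.191934; next y=-1/10·(-5.201641)+1/2·13.191934≈7.116131
n=4: y≈7.116131, sp=-2, e=sp−y≈-9.116131; I≈-13.348865, D=e−e_prev≈-12.317771; u=1/4·(-9.116131)+0·(-13.348865)+3/2·(-12.317771)≈-20.755690; next y=-1/10·7.116131+1/2·(-20.755690)≈-11.089458
n=5: y≈-11.089458, sp=-2, e=sp−y≈9.089458; I≈-4.259407, D=e−e_prev≈18.205589; u=1/4·9.089458+0·(-4.259407)+3/2·18.205589≈29.580748; next y=-1/10·(-11.089458)+1/2·29.580748≈15.899320
n=6: y≈15.899320, sp=-2, e=sp−y≈-17.899320; I≈-22.158727, D=e−e_prev≈-26.988778; u=1/4·(-17.899320)+0·(-22.158727)+3/2·(-26.988778)≈-44.957997; next y=-1/10·15.899320+1/2·(-44.957997)≈-24.068930
n=7: y≈-24.068930, sp=-2, e=sp−y≈22.068930; I≈-0.089797, D=e−e_prev≈39.968250; u=1/4·22.068930+0·(-0.089797)+3/2·39.968250≈65.469608; next y=-1/10·(-24.068930)+1/2·65.469608≈35.141697
n=8: y≈35.141697, sp=-2, e=sp−y≈-37.141697; I≈-37.231493, D=e−e_prev≈-59.210627; u=1/4·(-37.141697)+0·(-37.231493)+3/2·(-59.210627)≈-98.101365; next y=-1/10·35.141697+1/2·(-98.101365)≈-52.564852
n=9: y≈-52.564852, sp=-2, e=sp−y≈50.564852; I≈13.333359, D=e−e_prev≈87.706549; u=1/4·50.564852+0·13.333359+3/2·87.706549≈144.201037; next y=-1/10·(-52.564852)+1/2·144.201037≈77.357003

0 -3 -5.250 0.000
1 -2 5.594 -2.625
2 -2 -9.791 3.059
3 -2 13.192 -5.202
4 -2 -20.756 7.116
5 -2 29.581 -11.089
6 -2 -44.958 15.899
7 -2 65.470 -24.069
8 -2 -98.101 35.142
9 -2 144.201 -52.565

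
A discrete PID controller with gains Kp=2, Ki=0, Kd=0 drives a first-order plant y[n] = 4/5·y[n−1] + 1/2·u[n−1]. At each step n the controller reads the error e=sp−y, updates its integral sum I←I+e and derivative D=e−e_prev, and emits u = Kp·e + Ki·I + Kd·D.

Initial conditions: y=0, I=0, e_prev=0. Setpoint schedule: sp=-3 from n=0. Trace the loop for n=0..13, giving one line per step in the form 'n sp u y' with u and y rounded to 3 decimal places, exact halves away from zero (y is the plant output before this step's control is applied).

0 -3 -6.000 0.000
1 -3 0.000 -3.000
2 -3 -1.200 -2.400
3 -3 -0.960 -2.520
4 -3 -1.008 -2.496
5 -3 -0.998 -2.501
6 -3 -1.000 -2.500
7 -3 -1.000 -2.500
8 -3 -1.000 -2.500
9 -3 -1.000 -2.500
10 -3 -1.000 -2.500
11 -3 -1.000 -2.500
12 -3 -1.000 -2.500
13 -3 -1.000 -2.500

(exact arithmetic carried between steps; '≈' marks a value shown rounded to 6 d.p. or computed from one; I and e_prev carry over from the previous line; the table rounds u and y to 3 d.p., halves away from zero)
n=0: y=0, sp=-3, e=sp−y=-3; I=-3, D=e−e_prev=-3; u=2·(-3)+0·(-3)+0·(-3)=-6; next y=4/5·0+1/2·(-6)=-3
n=1: y=-3, sp=-3, e=sp−y=0; I=-3, D=e−e_prev=3; u=2·0+0·(-3)+0·3=0; next y=4/5·(-3)+1/2·0=-2.4
n=2: y=-2.4, sp=-3, e=sp−y=-0.6; I=-3.6, D=e−e_prev=-0.6; u=2·(-0.6)+0·(-3.6)+0·(-0.6)=-1.2; next y=4/5·(-2.4)+1/2·(-1.2)=-2.52
n=3: y=-2.52, sp=-3, e=sp−y=-0.48; I=-4.08, D=e−e_prev=0.12; u=2·(-0.48)+0·(-4.08)+0·0.12=-0.96; next y=4/5·(-2.52)+1/2·(-0.96)=-2.496
n=4: y=-2.496, sp=-3, e=sp−y=-0.504; I=-4.584, D=e−e_prev=-0.024; u=2·(-0.504)+0·(-4.584)+0·(-0.024)=-1.008; next y=4/5·(-2.496)+1/2·(-1.008)=-2.5008
n=5: y=-2.5008, sp=-3, e=sp−y=-0.4992; I=-5.0832, D=e−e_prev=0.0048; u=2·(-0.4992)+0·(-5.0832)+0·0.0048=-0.9984; next y=4/5·(-2.5008)+1/2·(-0.9984)=-2.49984
n=6: y=-2.49984, sp=-3, e=sp−y=-0.50016; I=-5.58336, D=e−e_prev=-0.00096; u=2·(-0.50016)+0·(-5.58336)+0·(-0.00096)=-1.00032; next y=4/5·(-2.49984)+1/2·(-1.00032)=-2.500032
n=7: y=-2.500032, sp=-3, e=sp−y=-0.499968; I=-6.083328, D=e−e_prev=0.000192; u=2·(-0.499968)+0·(-6.083328)+0·0.000192=-0.999936; next y=4/5·(-2.500032)+1/2·(-0.999936)≈-2.499994
n=8: y≈-2.499994, sp=-3, e=sp−y≈-0.500006; I≈-6.583334, D=e−e_prev≈-0.000038; u=2·(-0.500006)+0·(-6.583334)+0·(-0.000038)≈-1.000013; next y=4/5·(-2.499994)+1/2·(-1.000013)≈-2.500001
n=9: y≈-2.500001, sp=-3, e=sp−y≈-0.499999; I≈-7.083333, D=e−e_prev≈0.000008; u=2·(-0.499999)+0·(-7.083333)+0·0.000008≈-0.999997; next y=4/5·(-2.500001)+1/2·(-0.999997)≈-2.500000
n=10: y≈-2.500000, sp=-3, e=sp−y≈-0.500000; I≈-7.583333, D=e−e_prev≈-0.000002; u=2·(-0.500000)+0·(-7.583333)+0·(-0.000002)≈-1.000001; next y=4/5·(-2.500000)+1/2·(-1.000001)≈-2.500000
n=11: y≈-2.500000, sp=-3, e=sp−y≈-0.500000; I≈-8.083333, D=e−e_prev≈0.000000; u=2·(-0.500000)+0·(-8.083333)+0·0.000000≈-1.000000; next y=4/5·(-2.500000)+1/2·(-1.000000)≈-2.500000
n=12: y≈-2.500000, sp=-3, e=sp−y≈-0.500000; I≈-8.583333, D=e−e_prev≈0.000000; u=2·(-0.500000)+0·(-8.583333)+0·0.000000≈-1.000000; next y=4/5·(-2.500000)+1/2·(-1.000000)≈-2.500000
n=13: y≈-2.500000, sp=-3, e=sp−y≈-0.500000; I≈-9.083333, D=e−e_prev≈0.000000; u=2·(-0.500000)+0·(-9.083333)+0·0.000000≈-1.000000; next y=4/5·(-2.500000)+1/2·(-1.000000)≈-2.500000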